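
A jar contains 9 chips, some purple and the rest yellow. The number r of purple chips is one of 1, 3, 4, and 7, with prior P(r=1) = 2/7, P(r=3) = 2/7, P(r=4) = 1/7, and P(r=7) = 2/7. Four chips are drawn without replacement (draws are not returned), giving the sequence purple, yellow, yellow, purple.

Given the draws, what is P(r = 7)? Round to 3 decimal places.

0.219

Compute the likelihood of the observed sequence for each case: P(data | r = 1) = (1/9)(8/8)(7/7)(0/6) = 0; P(data | r = 3) = (3/9)(6/8)(5/7)(2/6) = 5/84; P(data | r = 4) = (4/9)(5/8)(4/7)(3/6) = 5/63; P(data | r = 7) = (7/9)(2/8)(1/7)(6/6) = 1/36.
Weighting by the prior gives 2/7 · 0 = 0, 2/7 · 5/84 = 5/294, 1/7 · 5/63 = 5/441, 2/7 · 1/36 = 1/126; with total 16/441.
By Bayes' rule, P(r = 7 | data) = (1/126) / (16/441) = 7/32.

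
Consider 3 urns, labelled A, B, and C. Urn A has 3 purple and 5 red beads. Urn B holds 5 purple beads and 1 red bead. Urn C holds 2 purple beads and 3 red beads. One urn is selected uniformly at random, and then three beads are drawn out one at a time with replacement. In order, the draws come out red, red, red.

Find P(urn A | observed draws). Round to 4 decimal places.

0.5253

The likelihood of the observed sequence under each hypothesis: P(data | urn A) = (5/8)(5/8)(5/8) = 0.24414; P(data | urn B) = (1/6)(1/6)(1/6) = 0.0046296; P(data | urn C) = (3/5)(3/5)(3/5) = 0.216.
Weighting by the prior gives 1/3 · 0.24414 = 0.08138, 1/3 · 0.0046296 = 0.0015432, 1/3 · 0.216 = 0.072; with total 0.15492.
Therefore the posterior P(urn A | data) = (0.08138) / (0.15492) = 0.52529.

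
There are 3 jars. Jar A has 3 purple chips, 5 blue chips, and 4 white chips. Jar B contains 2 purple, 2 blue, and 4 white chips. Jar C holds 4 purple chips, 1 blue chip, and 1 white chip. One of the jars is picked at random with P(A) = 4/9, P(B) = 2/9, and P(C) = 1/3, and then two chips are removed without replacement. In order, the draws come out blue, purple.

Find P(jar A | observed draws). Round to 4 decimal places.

0.4557

The likelihood of the observed sequence under each hypothesis: P(data | jar A) = (5/12)(3/11) = 0.11364; P(data | jar B) = (2/8)(2/7) = 0.071429; P(data | jar C) = (1/6)(4/5) = 0.13333.
The prior-weighted likelihoods are 4/9 · 0.11364 = 0.050505, 2/9 · 0.071429 = 0.015873, 1/3 · 0.13333 = 0.044444; these sum to 0.11082.
Therefore the posterior P(jar A | data) = (0.050505) / (0.11082) = 0.45573.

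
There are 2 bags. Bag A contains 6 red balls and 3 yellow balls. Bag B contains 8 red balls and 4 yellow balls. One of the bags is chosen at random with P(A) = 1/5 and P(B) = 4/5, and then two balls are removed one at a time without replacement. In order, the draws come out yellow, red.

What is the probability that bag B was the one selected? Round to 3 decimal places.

The likelihood of the observed sequence under each hypothesis: P(data | bag A) = (3/9)(6/8) = 1/4; P(data | bag B) = (4/12)(8/11) = 8/33.
Weighting by the prior gives 1/5 · 1/4 = 1/20, 4/5 · 8/33 = 32/165; with total 161/660.
So P(bag B | data) = (32/165) / (161/660) = 128/161.

0.795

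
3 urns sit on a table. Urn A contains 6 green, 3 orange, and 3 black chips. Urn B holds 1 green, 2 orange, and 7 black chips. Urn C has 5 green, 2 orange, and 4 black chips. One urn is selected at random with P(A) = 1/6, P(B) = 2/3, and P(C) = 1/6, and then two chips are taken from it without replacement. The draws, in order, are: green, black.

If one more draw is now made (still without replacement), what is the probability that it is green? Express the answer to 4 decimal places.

0.2368

Compute the likelihood of the observed sequence for each case: P(data | urn A) = (6/12)(3/11) = 0.13636; P(data | urn B) = (1/10)(7/9) = 0.077778; P(data | urn C) = (5/11)(4/10) = 0.18182.
The prior-weighted likelihoods are 1/6 · 0.13636 = 0.022727, 2/3 · 0.077778 = 0.051852, 1/6 · 0.18182 = 0.030303; summing to 0.10488.
The posterior is then P(urn A | data) = 0.21669, P(urn B | data) = 0.49438, P(urn C | data) = 0.28892.
So P(green next | data) = Σ P(green next | H) P(H | data) = (1/2)(0.21669) + (0)(0.49438) + (4/9)(0.28892) = 0.23676.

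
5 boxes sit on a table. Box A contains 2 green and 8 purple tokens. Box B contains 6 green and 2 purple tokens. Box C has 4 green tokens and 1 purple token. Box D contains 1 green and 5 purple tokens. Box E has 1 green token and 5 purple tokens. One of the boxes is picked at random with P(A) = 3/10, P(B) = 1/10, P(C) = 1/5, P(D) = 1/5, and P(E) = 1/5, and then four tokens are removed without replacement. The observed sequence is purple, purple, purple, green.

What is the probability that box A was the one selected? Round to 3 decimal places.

The likelihood of the observed sequence under each hypothesis: P(data | box A) = (8/10)(7/9)(6/8)(2/7) = 2/15; P(data | box B) = (2/8)(1/7)(0/6) = 0; P(data | box C) = (1/5)(0/4) = 0; P(data | box D) = (5/6)(4/5)(3/4)(1/3) = 1/6; P(data | box E) = (5/6)(4/5)(3/4)(1/3) = 1/6.
Multiplying each by its prior: 3/10 · 2/15 = 1/25, 1/10 · 0 = 0, 1/5 · 0 = 0, 1/5 · 1/6 = 1/30, 1/5 · 1/6 = 1/30; these sum to 8/75.
Hence P(box A | data) = (1/25) / (8/75) = 3/8.

0.375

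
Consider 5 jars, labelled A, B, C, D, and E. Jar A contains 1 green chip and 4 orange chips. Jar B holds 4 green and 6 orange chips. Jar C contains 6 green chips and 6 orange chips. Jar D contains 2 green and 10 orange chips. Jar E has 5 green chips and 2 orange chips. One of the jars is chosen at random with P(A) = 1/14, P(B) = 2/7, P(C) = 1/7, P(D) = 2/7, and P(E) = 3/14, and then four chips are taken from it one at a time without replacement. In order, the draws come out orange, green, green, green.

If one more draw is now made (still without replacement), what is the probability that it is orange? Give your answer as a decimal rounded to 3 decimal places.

The likelihood of the observed sequence under each hypothesis: P(data | jar A) = (4/5)(1/4)(0/3) = 0; P(data | jar B) = (6/10)(4/9)(3/8)(2/7) = 0.028571; P(data | jar C) = (6/12)(6/11)(5/10)(4/9) = 0.060606; P(data | jar D) = (10/12)(2/11)(1/10)(0/9) = 0; P(data | jar E) = (2/7)(5/6)(4/5)(3/4) = 0.14286.
The prior-weighted likelihoods are 1/14 · 0 = 0, 2/7 · 0.028571 = 0.0081633, 1/7 · 0.060606 = 0.008658, 2/7 · 0 = 0, 3/14 · 0.14286 = 0.030612; with total 0.047434.
Normalising, the posterior is P(jar A | data) = 0, P(jar B | data) = 0.1721, P(jar C | data) = 0.18253, P(jar D | data) = 0, P(jar E | data) = 0.64537.
Averaging over the posterior, P(orange next | data) = (5/6)(0.1721) + (5/8)(0.18253) + (1/3)(0.64537) = 0.47262.

0.473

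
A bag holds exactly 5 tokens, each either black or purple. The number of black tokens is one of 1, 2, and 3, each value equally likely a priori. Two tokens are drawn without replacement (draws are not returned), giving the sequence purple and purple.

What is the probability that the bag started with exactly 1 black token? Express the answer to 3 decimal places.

Under each hypothesis, the probability of the observed sequence is: P(data | r = 1) = (4/5)(3/4) = 3/5; P(data | r = 2) = (3/5)(2/4) = 3/10; P(data | r = 3) = (2/5)(1/4) = 1/10.
The prior-weighted likelihoods are 1/3 · 3/5 = 1/5, 1/3 · 3/10 = 1/10, 1/3 · 1/10 = 1/30; with total 1/3.
Therefore the posterior P(r = 1 | data) = (1/5) / (1/3) = 3/5.

0.600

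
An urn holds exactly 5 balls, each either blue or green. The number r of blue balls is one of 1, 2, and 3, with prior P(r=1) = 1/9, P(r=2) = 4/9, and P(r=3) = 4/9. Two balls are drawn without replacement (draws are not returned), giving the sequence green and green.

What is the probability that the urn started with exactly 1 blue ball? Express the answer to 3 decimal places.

Compute the likelihood of the observed sequence for each case: P(data | r = 1) = (4/5)(3/4) = 3/5; P(data | r = 2) = (3/5)(2/4) = 3/10; P(data | r = 3) = (2/5)(1/4) = 1/10.
Weighting by the prior gives 1/9 · 3/5 = 1/15, 4/9 · 3/10 = 2/15, 4/9 · 1/10 = 2/45; with total 11/45.
By Bayes' rule, P(r = 1 | data) = (1/15) / (11/45) = 3/11.

0.273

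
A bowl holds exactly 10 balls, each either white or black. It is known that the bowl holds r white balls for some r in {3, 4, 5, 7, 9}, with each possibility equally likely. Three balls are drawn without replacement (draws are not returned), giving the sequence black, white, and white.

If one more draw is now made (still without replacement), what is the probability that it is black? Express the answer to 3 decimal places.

The likelihood of the observed sequence under each hypothesis: P(data | r = 3) = (7/10)(3/9)(2/8) = 7/120; P(data | r = 4) = (6/10)(4/9)(3/8) = 1/10; P(data | r = 5) = (5/10)(5/9)(4/8) = 5/36; P(data | r = 7) = (3/10)(7/9)(6/8) = 7/40; P(data | r = 9) = (1/10)(9/9)(8/8) = 1/10.
Multiplying each by its prior: 1/5 · 7/120 = 7/600, 1/5 · 1/10 = 1/50, 1/5 · 5/36 = 1/36, 1/5 · 7/40 = 7/200, 1/5 · 1/10 = 1/50; with total 103/900.
Dividing through by the total gives posterior P(r = 3 | data) = 21/206, P(r = 4 | data) = 18/103, P(r = 5 | data) = 25/103, P(r = 7 | data) = 63/206, P(r = 9 | data) = 18/103.
Averaging over the posterior, P(black next | data) = (6/7)(21/206) + (5/7)(18/103) + (4/7)(25/103) + (2/7)(63/206) + (0)(18/103) = 316/721.

0.438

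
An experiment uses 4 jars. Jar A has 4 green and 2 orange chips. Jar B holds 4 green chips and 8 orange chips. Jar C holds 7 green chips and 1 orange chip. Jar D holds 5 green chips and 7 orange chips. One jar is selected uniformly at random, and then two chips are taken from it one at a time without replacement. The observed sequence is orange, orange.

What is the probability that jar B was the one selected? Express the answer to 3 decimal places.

0.524

Under each hypothesis, the probability of the observed sequence is: P(data | jar A) = (2/6)(1/5) = 1/15; P(data | jar B) = (8/12)(7/11) = 14/33; P(data | jar C) = (1/8)(0/7) = 0; P(data | jar D) = (7/12)(6/11) = 7/22.
The prior-weighted likelihoods are 1/4 · 1/15 = 1/60, 1/4 · 14/33 = 7/66, 1/4 · 0 = 0, 1/4 · 7/22 = 7/88; with total 89/440.
By Bayes' rule, P(jar B | data) = (7/66) / (89/440) = 140/267.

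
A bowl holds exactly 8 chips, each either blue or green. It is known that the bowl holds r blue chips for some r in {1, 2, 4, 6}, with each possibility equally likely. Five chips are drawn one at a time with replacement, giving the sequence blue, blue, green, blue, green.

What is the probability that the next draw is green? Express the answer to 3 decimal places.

For each hypothesis, P(data | H) works out to: P(data | r = 1) = (1/8)(1/8)(7/8)(1/8)(7/8) = 0.0014954; P(data | r = 2) = (2/8)(2/8)(6/8)(2/8)(6/8) = 0.0087891; P(data | r = 4) = (4/8)(4/8)(4/8)(4/8)(4/8) = 0.03125; P(data | r = 6) = (6/8)(6/8)(2/8)(6/8)(2/8) = 0.026367.
Multiplying each by its prior: 1/4 · 0.0014954 = 0.00037384, 1/4 · 0.0087891 = 0.0021973, 1/4 · 0.03125 = 0.0078125, 1/4 · 0.026367 = 0.0065918; these sum to 0.016975.
The posterior is then P(r = 1 | data) = 0.022022, P(r = 2 | data) = 0.12944, P(r = 4 | data) = 0.46022, P(r = 6 | data) = 0.38831.
So P(green next | data) = Σ P(green next | H) P(H | data) = (7/8)(0.022022) + (3/4)(0.12944) + (1/2)(0.46022) + (1/4)(0.38831) = 0.44354.

0.444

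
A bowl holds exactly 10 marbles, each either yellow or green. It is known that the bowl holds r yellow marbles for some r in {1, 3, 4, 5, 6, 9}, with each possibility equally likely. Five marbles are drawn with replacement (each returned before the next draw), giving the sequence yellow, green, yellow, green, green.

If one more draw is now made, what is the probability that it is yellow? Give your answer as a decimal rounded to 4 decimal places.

The likelihood of the observed sequence under each hypothesis: P(data | r = 1) = (1/10)(9/10)(1/10)(9/10)(9/10) = 0.00729; P(data | r = 3) = (3/10)(7/10)(3/10)(7/10)(7/10) = 0.03087; P(data | r = 4) = (4/10)(6/10)(4/10)(6/10)(6/10) = 0.03456; P(data | r = 5) = (5/10)(5/10)(5/10)(5/10)(5/10) = 0.03125; P(data | r = 6) = (6/10)(4/10)(6/10)(4/10)(4/10) = 0.02304; P(data | r = 9) = (9/10)(1/10)(9/10)(1/10)(1/10) = 0.00081.
Multiplying each by its prior: 1/6 · 0.00729 = 0.001215, 1/6 · 0.03087 = 0.005145, 1/6 · 0.03456 = 0.00576, 1/6 · 0.03125 = 0.0052083, 1/6 · 0.02304 = 0.00384, 1/6 · 0.00081 = 0.000135; these sum to 0.021303.
Dividing through by the total gives posterior P(r = 1 | data) = 0.057033, P(r = 3 | data) = 0.24151, P(r = 4 | data) = 0.27038, P(r = 5 | data) = 0.24448, P(r = 6 | data) = 0.18025, P(r = 9 | data) = 0.006337.
The predictive probability is P(yellow next | data) = (1/10)(0.057033) + (3/10)(0.24151) + (2/5)(0.27038) + (1/2)(0.24448) + (3/5)(0.18025) + (9/10)(0.006337) = 0.42241.

0.4224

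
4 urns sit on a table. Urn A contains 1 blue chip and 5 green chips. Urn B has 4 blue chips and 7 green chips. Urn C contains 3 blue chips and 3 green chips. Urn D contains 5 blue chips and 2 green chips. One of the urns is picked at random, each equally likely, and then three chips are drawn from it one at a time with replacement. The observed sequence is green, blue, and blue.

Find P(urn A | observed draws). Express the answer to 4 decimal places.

0.0612

Under each hypothesis, the probability of the observed sequence is: P(data | urn A) = (5/6)(1/6)(1/6) = 0.023148; P(data | urn B) = (7/11)(4/11)(4/11) = 0.084147; P(data | urn C) = (3/6)(3/6)(3/6) = 0.125; P(data | urn D) = (2/7)(5/7)(5/7) = 0.14577.
The prior-weighted likelihoods are 1/4 · 0.023148 = 0.005787, 1/4 · 0.084147 = 0.021037, 1/4 · 0.125 = 0.03125, 1/4 · 0.14577 = 0.036443; these sum to 0.094517.
Hence P(urn A | data) = (0.005787) / (0.094517) = 0.061227.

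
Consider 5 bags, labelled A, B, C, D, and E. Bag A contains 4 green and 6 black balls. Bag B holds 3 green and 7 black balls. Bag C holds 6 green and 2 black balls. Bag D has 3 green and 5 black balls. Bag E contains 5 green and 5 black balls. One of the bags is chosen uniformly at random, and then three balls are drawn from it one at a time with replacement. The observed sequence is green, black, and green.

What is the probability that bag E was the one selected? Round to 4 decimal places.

0.2439

For each hypothesis, P(data | H) works out to: P(data | bag A) = (4/10)(6/10)(4/10) = 0.096; P(data | bag B) = (3/10)(7/10)(3/10) = 0.063; P(data | bag C) = (6/8)(2/8)(6/8) = 0.14062; P(data | bag D) = (3/8)(5/8)(3/8) = 0.087891; P(data | bag E) = (5/10)(5/10)(5/10) = 0.125.
Multiplying each by its prior: 1/5 · 0.096 = 0.0192, 1/5 · 0.063 = 0.0126, 1/5 · 0.14062 = 0.028125, 1/5 · 0.087891 = 0.017578, 1/5 · 0.125 = 0.025; summing to 0.1025.
Hence P(bag E | data) = (0.025) / (0.1025) = 0.2439.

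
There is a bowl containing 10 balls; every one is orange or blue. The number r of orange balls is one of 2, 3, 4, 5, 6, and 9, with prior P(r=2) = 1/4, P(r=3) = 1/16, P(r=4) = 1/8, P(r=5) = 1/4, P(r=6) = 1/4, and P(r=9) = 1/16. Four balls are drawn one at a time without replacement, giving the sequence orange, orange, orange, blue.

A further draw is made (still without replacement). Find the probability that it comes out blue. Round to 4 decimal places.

0.5164

For each hypothesis, P(data | H) works out to: P(data | r = 2) = (2/10)(1/9)(0/8) = 0; P(data | r = 3) = (3/10)(2/9)(1/8)(7/7) = 0.0083333; P(data | r = 4) = (4/10)(3/9)(2/8)(6/7) = 0.028571; P(data | r = 5) = (5/10)(4/9)(3/8)(5/7) = 0.059524; P(data | r = 6) = (6/10)(5/9)(4/8)(4/7) = 0.095238; P(data | r = 9) = (9/10)(8/9)(7/8)(1/7) = 0.1.
The prior-weighted likelihoods are 1/4 · 0 = 0, 1/16 · 0.0083333 = 0.00052083, 1/8 · 0.028571 = 0.0035714, 1/4 · 0.059524 = 0.014881, 1/4 · 0.095238 = 0.02381, 1/16 · 0.1 = 0.00625; with total 0.049033.
Normalising, the posterior is P(r = 2 | data) = 0, P(r = 3 | data) = 0.010622, P(r = 4 | data) = 0.072838, P(r = 5 | data) = 0.30349, P(r = 6 | data) = 0.48558, P(r = 9 | data) = 0.12747.
So P(blue next | data) = Σ P(blue next | H) P(H | data) = (1)(0.010622) + (5/6)(0.072838) + (2/3)(0.30349) + (1/2)(0.48558) + (0)(0.12747) = 0.51644.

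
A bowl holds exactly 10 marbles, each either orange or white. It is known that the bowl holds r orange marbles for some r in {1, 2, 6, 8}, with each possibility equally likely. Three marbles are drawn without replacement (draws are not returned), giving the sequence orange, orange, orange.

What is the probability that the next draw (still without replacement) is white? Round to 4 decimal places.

Under each hypothesis, the probability of the observed sequence is: P(data | r = 1) = (1/10)(0/9) = 0; P(data | r = 2) = (2/10)(1/9)(0/8) = 0; P(data | r = 6) = (6/10)(5/9)(4/8) = 1/6; P(data | r = 8) = (8/10)(7/9)(6/8) = 7/15.
Weighting by the prior gives 1/4 · 0 = 0, 1/4 · 0 = 0, 1/4 · 1/6 = 1/24, 1/4 · 7/15 = 7/60; these sum to 19/120.
Normalising, the posterior is P(r = 1 | data) = 0, P(r = 2 | data) = 0, P(r = 6 | data) = 5/19, P(r = 8 | data) = 14/19.
The predictive probability is P(white next | data) = (4/7)(5/19) + (2/7)(14/19) = 48/133.

0.3609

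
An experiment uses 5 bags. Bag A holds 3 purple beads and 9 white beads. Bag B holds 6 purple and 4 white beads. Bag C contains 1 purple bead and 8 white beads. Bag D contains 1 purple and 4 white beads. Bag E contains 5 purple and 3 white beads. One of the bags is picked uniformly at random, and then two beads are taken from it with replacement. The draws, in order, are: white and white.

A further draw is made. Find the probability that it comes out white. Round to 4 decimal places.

For each hypothesis, P(data | H) works out to: P(data | bag A) = (9/12)(9/12) = 0.5625; P(data | bag B) = (4/10)(4/10) = 0.16; P(data | bag C) = (8/9)(8/9) = 0.79012; P(data | bag D) = (4/5)(4/5) = 0.64; P(data | bag E) = (3/8)(3/8) = 0.14062.
Multiplying each by its prior: 1/5 · 0.5625 = 0.1125, 1/5 · 0.16 = 0.032, 1/5 · 0.79012 = 0.15802, 1/5 · 0.64 = 0.128, 1/5 · 0.14062 = 0.028125; with total 0.45865.
Dividing through by the total gives posterior P(bag A | data) = 0.24529, P(bag B | data) = 0.06977, P(bag C | data) = 0.34454, P(bag D | data) = 0.27908, P(bag E | data) = 0.061321.
Averaging over the posterior, P(white next | data) = (3/4)(0.24529) + (2/5)(0.06977) + (8/9)(0.34454) + (4/5)(0.27908) + (3/8)(0.061321) = 0.76439.

0.7644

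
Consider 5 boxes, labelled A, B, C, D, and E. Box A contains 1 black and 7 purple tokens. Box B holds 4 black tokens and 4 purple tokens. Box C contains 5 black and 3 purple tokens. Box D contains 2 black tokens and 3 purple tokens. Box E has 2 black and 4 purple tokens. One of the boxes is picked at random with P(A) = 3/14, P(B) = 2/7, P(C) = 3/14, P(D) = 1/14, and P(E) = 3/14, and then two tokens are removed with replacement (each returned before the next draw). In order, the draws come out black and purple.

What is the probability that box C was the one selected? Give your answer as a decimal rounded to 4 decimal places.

0.2393

The likelihood of the observed sequence under each hypothesis: P(data | box A) = (1/8)(7/8) = 0.10938; P(data | box B) = (4/8)(4/8) = 0.25; P(data | box C) = (5/8)(3/8) = 0.23438; P(data | box D) = (2/5)(3/5) = 0.24; P(data | box E) = (2/6)(4/6) = 0.22222.
Multiplying each by its prior: 3/14 · 0.10938 = 0.023438, 2/7 · 0.25 = 0.071429, 3/14 · 0.23438 = 0.050223, 1/14 · 0.24 = 0.017143, 3/14 · 0.22222 = 0.047619; these sum to 0.20985.
So P(box C | data) = (0.050223) / (0.20985) = 0.23933.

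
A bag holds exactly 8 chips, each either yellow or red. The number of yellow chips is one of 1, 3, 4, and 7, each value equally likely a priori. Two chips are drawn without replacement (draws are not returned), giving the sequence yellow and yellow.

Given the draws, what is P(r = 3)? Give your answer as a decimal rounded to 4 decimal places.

0.1000

Compute the likelihood of the observed sequence for each case: P(data | r = 1) = (1/8)(0/7) = 0; P(data | r = 3) = (3/8)(2/7) = 3/28; P(data | r = 4) = (4/8)(3/7) = 3/14; P(data | r = 7) = (7/8)(6/7) = 3/4.
The prior-weighted likelihoods are 1/4 · 0 = 0, 1/4 · 3/28 = 3/112, 1/4 · 3/14 = 3/56, 1/4 · 3/4 = 3/16; with total 15/56.
So P(r = 3 | data) = (3/112) / (15/56) = 1/10.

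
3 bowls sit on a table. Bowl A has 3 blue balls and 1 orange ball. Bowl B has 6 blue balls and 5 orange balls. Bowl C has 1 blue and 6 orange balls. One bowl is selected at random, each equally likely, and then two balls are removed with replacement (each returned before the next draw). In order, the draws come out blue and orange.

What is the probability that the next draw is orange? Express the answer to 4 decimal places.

0.4742

Under each hypothesis, the probability of the observed sequence is: P(data | bowl A) = (3/4)(1/4) = 0.1875; P(data | bowl B) = (6/11)(5/11) = 0.24793; P(data | bowl C) = (1/7)(6/7) = 0.12245.
Multiplying each by its prior: 1/3 · 0.1875 = 0.0625, 1/3 · 0.24793 = 0.082645, 1/3 · 0.12245 = 0.040816; summing to 0.18596.
The posterior is then P(bowl A | data) = 0.33609, P(bowl B | data) = 0.44442, P(bowl C | data) = 0.21949.
Averaging over the posterior, P(orange next | data) = (1/4)(0.33609) + (5/11)(0.44442) + (6/7)(0.21949) = 0.47416.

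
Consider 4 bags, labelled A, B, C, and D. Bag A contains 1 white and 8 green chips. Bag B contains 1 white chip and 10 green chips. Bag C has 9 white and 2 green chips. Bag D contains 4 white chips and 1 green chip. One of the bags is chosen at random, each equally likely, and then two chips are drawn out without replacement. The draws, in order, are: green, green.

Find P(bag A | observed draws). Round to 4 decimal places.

The likelihood of the observed sequence under each hypothesis: P(data | bag A) = (8/9)(7/8) = 0.77778; P(data | bag B) = (10/11)(9/10) = 0.81818; P(data | bag C) = (2/11)(1/10) = 0.018182; P(data | bag D) = (1/5)(0/4) = 0.
Multiplying each by its prior: 1/4 · 0.77778 = 0.19444, 1/4 · 0.81818 = 0.20455, 1/4 · 0.018182 = 0.0045455, 1/4 · 0 = 0; summing to 0.40354.
Therefore the posterior P(bag A | data) = (0.19444) / (0.40354) = 0.48185.

0.4819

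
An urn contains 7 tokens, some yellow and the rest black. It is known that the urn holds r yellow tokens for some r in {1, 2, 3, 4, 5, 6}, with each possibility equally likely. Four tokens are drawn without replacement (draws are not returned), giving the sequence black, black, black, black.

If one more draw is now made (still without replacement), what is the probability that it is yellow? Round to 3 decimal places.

For each hypothesis, P(data | H) works out to: P(data | r = 1) = (6/7)(5/6)(4/5)(3/4) = 3/7; P(data | r = 2) = (5/7)(4/6)(3/5)(2/4) = 1/7; P(data | r = 3) = (4/7)(3/6)(2/5)(1/4) = 1/35; P(data | r = 4) = (3/7)(2/6)(1/5)(0/4) = 0; P(data | r = 5) = (2/7)(1/6)(0/5) = 0; P(data | r = 6) = (1/7)(0/6) = 0.
Weighting by the prior gives 1/6 · 3/7 = 1/14, 1/6 · 1/7 = 1/42, 1/6 · 1/35 = 1/210, 1/6 · 0 = 0, 1/6 · 0 = 0, 1/6 · 0 = 0; these sum to 1/10.
The posterior is then P(r = 1 | data) = 5/7, P(r = 2 | data) = 5/21, P(r = 3 | data) = 1/21, P(r = 4 | data) = 0, P(r = 5 | data) = 0, P(r = 6 | data) = 0.
Averaging over the posterior, P(yellow next | data) = (1/3)(5/7) + (2/3)(5/21) + (1)(1/21) = 4/9.

0.444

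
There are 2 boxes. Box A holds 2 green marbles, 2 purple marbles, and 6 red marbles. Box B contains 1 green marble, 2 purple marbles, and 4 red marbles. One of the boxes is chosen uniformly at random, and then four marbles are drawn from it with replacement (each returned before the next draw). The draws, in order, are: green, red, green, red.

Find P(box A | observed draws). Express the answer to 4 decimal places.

Under each hypothesis, the probability of the observed sequence is: P(data | box A) = (2/10)(6/10)(2/10)(6/10) = 0.0144; P(data | box B) = (1/7)(4/7)(1/7)(4/7) = 0.0066639.
Weighting by the prior gives 1/2 · 0.0144 = 0.0072, 1/2 · 0.0066639 = 0.0033319; summing to 0.010532.
Hence P(box A | data) = (0.0072) / (0.010532) = 0.68363.

0.6836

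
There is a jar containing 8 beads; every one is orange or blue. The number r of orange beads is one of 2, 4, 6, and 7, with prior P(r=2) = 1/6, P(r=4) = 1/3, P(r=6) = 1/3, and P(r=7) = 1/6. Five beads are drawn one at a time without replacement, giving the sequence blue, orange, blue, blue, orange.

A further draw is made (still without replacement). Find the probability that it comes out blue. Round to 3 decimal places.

The likelihood of the observed sequence under each hypothesis: P(data | r = 2) = (6/8)(2/7)(5/6)(4/5)(1/4) = 1/28; P(data | r = 4) = (4/8)(4/7)(3/6)(2/5)(3/4) = 3/70; P(data | r = 6) = (2/8)(6/7)(1/6)(0/5) = 0; P(data | r = 7) = (1/8)(7/7)(0/6) = 0.
Weighting by the prior gives 1/6 · 1/28 = 1/168, 1/3 · 3/70 = 1/70, 1/3 · 0 = 0, 1/6 · 0 = 0; with total 17/840.
The posterior is then P(r = 2 | data) = 5/17, P(r = 4 | data) = 12/17, P(r = 6 | data) = 0, P(r = 7 | data) = 0.
So P(blue next | data) = Σ P(blue next | H) P(H | data) = (1)(5/17) + (1/3)(12/17) = 9/17.

0.529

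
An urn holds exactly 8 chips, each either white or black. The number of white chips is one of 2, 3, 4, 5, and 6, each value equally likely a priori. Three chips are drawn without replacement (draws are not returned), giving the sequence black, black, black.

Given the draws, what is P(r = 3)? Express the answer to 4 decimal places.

0.2857

For each hypothesis, P(data | H) works out to: P(data | r = 2) = (6/8)(5/7)(4/6) = 5/14; P(data | r = 3) = (5/8)(4/7)(3/6) = 5/28; P(data | r = 4) = (4/8)(3/7)(2/6) = 1/14; P(data | r = 5) = (3/8)(2/7)(1/6) = 1/56; P(data | r = 6) = (2/8)(1/7)(0/6) = 0.
The prior-weighted likelihoods are 1/5 · 5/14 = 1/14, 1/5 · 5/28 = 1/28, 1/5 · 1/14 = 1/70, 1/5 · 1/56 = 1/280, 1/5 · 0 = 0; these sum to 1/8.
By Bayes' rule, P(r = 3 | data) = (1/28) / (1/8) = 2/7.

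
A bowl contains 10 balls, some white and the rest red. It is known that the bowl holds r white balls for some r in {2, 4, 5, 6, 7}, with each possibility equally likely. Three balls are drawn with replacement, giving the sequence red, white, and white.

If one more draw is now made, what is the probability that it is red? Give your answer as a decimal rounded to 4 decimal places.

0.4548

Compute the likelihood of the observed sequence for each case: P(data | r = 2) = (8/10)(2/10)(2/10) = 0.032; P(data | r = 4) = (6/10)(4/10)(4/10) = 0.096; P(data | r = 5) = (5/10)(5/10)(5/10) = 0.125; P(data | r = 6) = (4/10)(6/10)(6/10) = 0.144; P(data | r = 7) = (3/10)(7/10)(7/10) = 0.147.
Weighting by the prior gives 1/5 · 0.032 = 0.0064, 1/5 · 0.096 = 0.0192, 1/5 · 0.125 = 0.025, 1/5 · 0.144 = 0.0288, 1/5 · 0.147 = 0.0294; summing to 0.1088.
The posterior is then P(r = 2 | data) = 0.058824, P(r = 4 | data) = 0.17647, P(r = 5 | data) = 0.22978, P(r = 6 | data) = 0.26471, P(r = 7 | data) = 0.27022.
Averaging over the posterior, P(red next | data) = (4/5)(0.058824) + (3/5)(0.17647) + (1/2)(0.22978) + (2/5)(0.26471) + (3/10)(0.27022) = 0.45478.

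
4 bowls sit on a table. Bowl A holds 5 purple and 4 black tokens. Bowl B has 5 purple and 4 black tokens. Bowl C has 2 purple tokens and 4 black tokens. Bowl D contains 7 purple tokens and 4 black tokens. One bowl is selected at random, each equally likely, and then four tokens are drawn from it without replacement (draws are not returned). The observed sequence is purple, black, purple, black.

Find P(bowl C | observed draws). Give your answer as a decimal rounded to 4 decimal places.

0.2307

The likelihood of the observed sequence under each hypothesis: P(data | bowl A) = (5/9)(4/8)(4/7)(3/6) = 0.079365; P(data | bowl B) = (5/9)(4/8)(4/7)(3/6) = 0.079365; P(data | bowl C) = (2/6)(4/5)(1/4)(3/3) = 0.066667; P(data | bowl D) = (7/11)(4/10)(6/9)(3/8) = 0.063636.
The prior-weighted likelihoods are 1/4 · 0.079365 = 0.019841, 1/4 · 0.079365 = 0.019841, 1/4 · 0.066667 = 0.016667, 1/4 · 0.063636 = 0.015909; with total 0.072258.
Therefore the posterior P(bowl C | data) = (0.016667) / (0.072258) = 0.23065.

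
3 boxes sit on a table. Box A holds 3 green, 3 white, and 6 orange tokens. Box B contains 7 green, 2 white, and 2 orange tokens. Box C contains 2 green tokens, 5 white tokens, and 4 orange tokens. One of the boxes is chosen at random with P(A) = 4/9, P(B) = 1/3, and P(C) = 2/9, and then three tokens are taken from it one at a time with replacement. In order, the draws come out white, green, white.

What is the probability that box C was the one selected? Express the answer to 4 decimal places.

Compute the likelihood of the observed sequence for each case: P(data | box A) = (3/12)(3/12)(3/12) = 0.015625; P(data | box B) = (2/11)(7/11)(2/11) = 0.021037; P(data | box C) = (5/11)(2/11)(5/11) = 0.037566.
The prior-weighted likelihoods are 4/9 · 0.015625 = 0.0069444, 1/3 · 0.021037 = 0.0070123, 2/9 · 0.037566 = 0.0083479; summing to 0.022305.
Hence P(box C | data) = (0.0083479) / (0.022305) = 0.37427.

0.3743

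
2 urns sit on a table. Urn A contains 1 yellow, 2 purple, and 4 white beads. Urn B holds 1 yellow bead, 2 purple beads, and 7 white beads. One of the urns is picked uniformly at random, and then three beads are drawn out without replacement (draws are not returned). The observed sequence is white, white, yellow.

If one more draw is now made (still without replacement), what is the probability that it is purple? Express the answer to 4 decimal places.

0.3918

The likelihood of the observed sequence under each hypothesis: P(data | urn A) = (4/7)(3/6)(1/5) = 0.057143; P(data | urn B) = (7/10)(6/9)(1/8) = 0.058333.
Weighting by the prior gives 1/2 · 0.057143 = 0.028571, 1/2 · 0.058333 = 0.029167; with total 0.057738.
The posterior is then P(urn A | data) = 0.49485, P(urn B | data) = 0.50515.
Averaging over the posterior, P(purple next | data) = (1/2)(0.49485) + (2/7)(0.50515) = 0.39175.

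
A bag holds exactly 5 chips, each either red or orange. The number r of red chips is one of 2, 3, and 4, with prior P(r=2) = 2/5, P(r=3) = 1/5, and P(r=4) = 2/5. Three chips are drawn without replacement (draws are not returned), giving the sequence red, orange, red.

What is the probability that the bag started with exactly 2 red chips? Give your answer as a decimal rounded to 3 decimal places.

Under each hypothesis, the probability of the observed sequence is: P(data | r = 2) = (2/5)(3/4)(1/3) = 1/10; P(data | r = 3) = (3/5)(2/4)(2/3) = 1/5; P(data | r = 4) = (4/5)(1/4)(3/3) = 1/5.
Weighting by the prior gives 2/5 · 1/10 = 1/25, 1/5 · 1/5 = 1/25, 2/5 · 1/5 = 2/25; summing to 4/25.
Therefore the posterior P(r = 2 | data) = (1/25) / (4/25) = 1/4.

0.250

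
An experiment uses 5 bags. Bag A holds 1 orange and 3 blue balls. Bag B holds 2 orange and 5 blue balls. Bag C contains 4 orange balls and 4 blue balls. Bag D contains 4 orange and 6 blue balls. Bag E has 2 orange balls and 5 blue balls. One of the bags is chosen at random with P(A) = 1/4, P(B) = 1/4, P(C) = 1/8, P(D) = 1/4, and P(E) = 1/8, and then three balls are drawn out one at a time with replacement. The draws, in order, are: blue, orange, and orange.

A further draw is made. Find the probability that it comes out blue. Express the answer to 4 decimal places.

0.6368

The likelihood of the observed sequence under each hypothesis: P(data | bag A) = (3/4)(1/4)(1/4) = 0.046875; P(data | bag B) = (5/7)(2/7)(2/7) = 0.058309; P(data | bag C) = (4/8)(4/8)(4/8) = 0.125; P(data | bag D) = (6/10)(4/10)(4/10) = 0.096; P(data | bag E) = (5/7)(2/7)(2/7) = 0.058309.
Weighting by the prior gives 1/4 · 0.046875 = 0.011719, 1/4 · 0.058309 = 0.014577, 1/8 · 0.125 = 0.015625, 1/4 · 0.096 = 0.024, 1/8 · 0.058309 = 0.0072886; these sum to 0.07321.
Dividing through by the total gives posterior P(bag A | data) = 0.16007, P(bag B | data) = 0.19912, P(bag C | data) = 0.21343, P(bag D | data) = 0.32783, P(bag E | data) = 0.099558.
Averaging over the posterior, P(blue next | data) = (3/4)(0.16007) + (5/7)(0.19912) + (1/2)(0.21343) + (3/5)(0.32783) + (5/7)(0.099558) = 0.6368.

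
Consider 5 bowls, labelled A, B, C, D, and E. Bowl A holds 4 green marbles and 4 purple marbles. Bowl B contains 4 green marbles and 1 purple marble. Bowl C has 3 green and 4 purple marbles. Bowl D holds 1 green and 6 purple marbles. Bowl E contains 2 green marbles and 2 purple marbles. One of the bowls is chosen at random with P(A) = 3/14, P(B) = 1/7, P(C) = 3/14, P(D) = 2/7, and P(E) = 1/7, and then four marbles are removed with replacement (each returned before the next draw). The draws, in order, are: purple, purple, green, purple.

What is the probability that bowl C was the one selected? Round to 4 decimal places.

The likelihood of the observed sequence under each hypothesis: P(data | bowl A) = (4/8)(4/8)(4/8)(4/8) = 0.0625; P(data | bowl B) = (1/5)(1/5)(4/5)(1/5) = 0.0064; P(data | bowl C) = (4/7)(4/7)(3/7)(4/7) = 0.079967; P(data | bowl D) = (6/7)(6/7)(1/7)(6/7) = 0.089963; P(data | bowl E) = (2/4)(2/4)(2/4)(2/4) = 0.0625.
Multiplying each by its prior: 3/14 · 0.0625 = 0.013393, 1/7 · 0.0064 = 0.00091429, 3/14 · 0.079967 = 0.017136, 2/7 · 0.089963 = 0.025704, 1/7 · 0.0625 = 0.0089286; summing to 0.066075.
By Bayes' rule, P(bowl C | data) = (0.017136) / (0.066075) = 0.25934.

0.2593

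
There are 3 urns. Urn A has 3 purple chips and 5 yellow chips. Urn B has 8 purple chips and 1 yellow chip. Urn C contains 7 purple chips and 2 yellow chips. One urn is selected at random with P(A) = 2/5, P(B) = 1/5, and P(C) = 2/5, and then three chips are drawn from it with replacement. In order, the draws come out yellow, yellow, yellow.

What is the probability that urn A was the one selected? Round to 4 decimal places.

Under each hypothesis, the probability of the observed sequence is: P(data | urn A) = (5/8)(5/8)(5/8) = 0.24414; P(data | urn B) = (1/9)(1/9)(1/9) = 0.0013717; P(data | urn C) = (2/9)(2/9)(2/9) = 0.010974.
The prior-weighted likelihoods are 2/5 · 0.24414 = 0.097656, 1/5 · 0.0013717 = 0.00027435, 2/5 · 0.010974 = 0.0043896; with total 0.10232.
By Bayes' rule, P(urn A | data) = (0.097656) / (0.10232) = 0.95442.

0.9544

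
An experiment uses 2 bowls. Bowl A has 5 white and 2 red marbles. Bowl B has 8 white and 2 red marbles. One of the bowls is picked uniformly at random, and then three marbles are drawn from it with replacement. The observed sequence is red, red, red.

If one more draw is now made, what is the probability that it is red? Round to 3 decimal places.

Under each hypothesis, the probability of the observed sequence is: P(data | bowl A) = (2/7)(2/7)(2/7) = 0.023324; P(data | bowl B) = (2/10)(2/10)(2/10) = 0.008.
Weighting by the prior gives 1/2 · 0.023324 = 0.011662, 1/2 · 0.008 = 0.004; these sum to 0.015662.
Normalising, the posterior is P(bowl A | data) = 0.7446, P(bowl B | data) = 0.2554.
Averaging over the posterior, P(red next | data) = (2/7)(0.7446) + (1/5)(0.2554) = 0.26382.

0.264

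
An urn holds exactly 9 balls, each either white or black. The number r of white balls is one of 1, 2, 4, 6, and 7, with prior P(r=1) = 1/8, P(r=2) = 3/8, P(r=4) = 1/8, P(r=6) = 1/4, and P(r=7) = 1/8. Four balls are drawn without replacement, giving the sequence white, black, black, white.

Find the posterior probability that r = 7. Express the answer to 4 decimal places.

0.0897

Under each hypothesis, the probability of the observed sequence is: P(data | r = 1) = (1/9)(8/8)(7/7)(0/6) = 0; P(data | r = 2) = (2/9)(7/8)(6/7)(1/6) = 1/36; P(data | r = 4) = (4/9)(5/8)(4/7)(3/6) = 5/63; P(data | r = 6) = (6/9)(3/8)(2/7)(5/6) = 5/84; P(data | r = 7) = (7/9)(2/8)(1/7)(6/6) = 1/36.
Weighting by the prior gives 1/8 · 0 = 0, 3/8 · 1/36 = 1/96, 1/8 · 5/63 = 5/504, 1/4 · 5/84 = 5/336, 1/8 · 1/36 = 1/288; with total 13/336.
So P(r = 7 | data) = (1/288) / (13/336) = 7/78.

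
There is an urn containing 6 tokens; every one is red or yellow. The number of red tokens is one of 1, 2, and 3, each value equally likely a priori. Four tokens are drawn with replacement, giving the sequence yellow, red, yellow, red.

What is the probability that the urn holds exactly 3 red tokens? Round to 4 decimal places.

0.4765

Under each hypothesis, the probability of the observed sequence is: P(data | r = 1) = (5/6)(1/6)(5/6)(1/6) = 0.01929; P(data | r = 2) = (4/6)(2/6)(4/6)(2/6) = 0.049383; P(data | r = 3) = (3/6)(3/6)(3/6)(3/6) = 0.0625.
The prior-weighted likelihoods are 1/3 · 0.01929 = 0.00643, 1/3 · 0.049383 = 0.016461, 1/3 · 0.0625 = 0.020833; summing to 0.043724.
Hence P(r = 3 | data) = (0.020833) / (0.043724) = 0.47647.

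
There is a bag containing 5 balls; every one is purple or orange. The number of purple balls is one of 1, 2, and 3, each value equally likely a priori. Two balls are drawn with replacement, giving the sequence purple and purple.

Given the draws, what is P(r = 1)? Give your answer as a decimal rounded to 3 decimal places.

0.071

Compute the likelihood of the observed sequence for each case: P(data | r = 1) = (1/5)(1/5) = 1/25; P(data | r = 2) = (2/5)(2/5) = 4/25; P(data | r = 3) = (3/5)(3/5) = 9/25.
Multiplying each by its prior: 1/3 · 1/25 = 1/75, 1/3 · 4/25 = 4/75, 1/3 · 9/25 = 3/25; summing to 14/75.
Hence P(r = 1 | data) = (1/75) / (14/75) = 1/14.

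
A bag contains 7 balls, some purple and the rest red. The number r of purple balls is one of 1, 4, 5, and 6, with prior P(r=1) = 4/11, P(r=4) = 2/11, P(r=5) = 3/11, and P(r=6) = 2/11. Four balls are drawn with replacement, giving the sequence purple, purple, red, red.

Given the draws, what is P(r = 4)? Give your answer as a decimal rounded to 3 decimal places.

0.358

The likelihood of the observed sequence under each hypothesis: P(data | r = 1) = (1/7)(1/7)(6/7)(6/7) = 0.014994; P(data | r = 4) = (4/7)(4/7)(3/7)(3/7) = 0.059975; P(data | r = 5) = (5/7)(5/7)(2/7)(2/7) = 0.041649; P(data | r = 6) = (6/7)(6/7)(1/7)(1/7) = 0.014994.
The prior-weighted likelihoods are 4/11 · 0.014994 = 0.0054523, 2/11 · 0.059975 = 0.010905, 3/11 · 0.041649 = 0.011359, 2/11 · 0.014994 = 0.0027261; with total 0.030442.
Therefore the posterior P(r = 4 | data) = (0.010905) / (0.030442) = 0.35821.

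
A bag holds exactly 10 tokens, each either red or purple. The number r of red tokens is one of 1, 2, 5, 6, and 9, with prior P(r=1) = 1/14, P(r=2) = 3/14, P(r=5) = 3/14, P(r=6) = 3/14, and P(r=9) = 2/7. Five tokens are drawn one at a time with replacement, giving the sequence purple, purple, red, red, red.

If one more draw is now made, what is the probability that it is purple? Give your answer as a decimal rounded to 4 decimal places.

The likelihood of the observed sequence under each hypothesis: P(data | r = 1) = (9/10)(9/10)(1/10)(1/10)(1/10) = 0.00081; P(data | r = 2) = (8/10)(8/10)(2/10)(2/10)(2/10) = 0.00512; P(data | r = 5) = (5/10)(5/10)(5/10)(5/10)(5/10) = 0.03125; P(data | r = 6) = (4/10)(4/10)(6/10)(6/10)(6/10) = 0.03456; P(data | r = 9) = (1/10)(1/10)(9/10)(9/10)(9/10) = 0.00729.
The prior-weighted likelihoods are 1/14 · 0.00081 = 5.7857e-05, 3/14 · 0.00512 = 0.0010971, 3/14 · 0.03125 = 0.0066964, 3/14 · 0.03456 = 0.0074057, 2/7 · 0.00729 = 0.0020829; summing to 0.01734.
Normalising, the posterior is P(r = 1 | data) = 0.0033366, P(r = 2 | data) = 0.063272, P(r = 5 | data) = 0.38618, P(r = 6 | data) = 0.42709, P(r = 9 | data) = 0.12012.
The predictive probability is P(purple next | data) = (9/10)(0.0033366) + (4/5)(0.063272) + (1/2)(0.38618) + (2/5)(0.42709) + (1/10)(0.12012) = 0.42956.

0.4296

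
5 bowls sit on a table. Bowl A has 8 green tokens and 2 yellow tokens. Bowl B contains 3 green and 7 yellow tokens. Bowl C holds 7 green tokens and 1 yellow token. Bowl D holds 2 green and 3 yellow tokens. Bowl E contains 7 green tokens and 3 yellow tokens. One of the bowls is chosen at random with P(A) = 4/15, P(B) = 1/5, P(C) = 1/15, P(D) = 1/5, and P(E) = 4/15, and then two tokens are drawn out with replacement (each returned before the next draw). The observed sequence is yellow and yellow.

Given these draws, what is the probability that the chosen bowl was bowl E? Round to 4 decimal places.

Compute the likelihood of the observed sequence for each case: P(data | bowl A) = (2/10)(2/10) = 0.04; P(data | bowl B) = (7/10)(7/10) = 0.49; P(data | bowl C) = (1/8)(1/8) = 0.015625; P(data | bowl D) = (3/5)(3/5) = 0.36; P(data | bowl E) = (3/10)(3/10) = 0.09.
Weighting by the prior gives 4/15 · 0.04 = 0.010667, 1/5 · 0.49 = 0.098, 1/15 · 0.015625 = 0.0010417, 1/5 · 0.36 = 0.072, 4/15 · 0.09 = 0.024; summing to 0.20571.
So P(bowl E | data) = (0.024) / (0.20571) = 0.11667.

0.1167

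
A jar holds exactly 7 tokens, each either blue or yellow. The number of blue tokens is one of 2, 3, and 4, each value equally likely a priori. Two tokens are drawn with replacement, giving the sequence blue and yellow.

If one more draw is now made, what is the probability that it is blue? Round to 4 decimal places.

0.4370

Under each hypothesis, the probability of the observed sequence is: P(data | r = 2) = (2/7)(5/7) = 10/49; P(data | r = 3) = (3/7)(4/7) = 12/49; P(data | r = 4) = (4/7)(3/7) = 12/49.
Multiplying each by its prior: 1/3 · 10/49 = 10/147, 1/3 · 12/49 = 4/49, 1/3 · 12/49 = 4/49; with total 34/147.
Normalising, the posterior is P(r = 2 | data) = 5/17, P(r = 3 | data) = 6/17, P(r = 4 | data) = 6/17.
The predictive probability is P(blue next | data) = (2/7)(5/17) + (3/7)(6/17) + (4/7)(6/17) = 52/119.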